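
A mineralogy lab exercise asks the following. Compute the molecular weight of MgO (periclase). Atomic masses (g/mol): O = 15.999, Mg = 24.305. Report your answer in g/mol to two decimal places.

40.30 g/mol

The formula mass is the sum 1·24.305 + 1·15.999.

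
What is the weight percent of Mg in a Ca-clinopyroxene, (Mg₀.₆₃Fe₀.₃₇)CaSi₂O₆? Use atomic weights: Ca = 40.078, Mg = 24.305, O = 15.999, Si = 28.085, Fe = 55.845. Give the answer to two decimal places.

6.71 weight percent

Formula mass = 0.63×24.305 + 0.37×55.845 + 1×40.078 + 2×28.085 + 6×15.999 = 228.217 g/mol, of which 15.312 g is Mg.
So Mg makes up 15.312/228.217 = 0.0671 of the mass, i.e. 6.71%.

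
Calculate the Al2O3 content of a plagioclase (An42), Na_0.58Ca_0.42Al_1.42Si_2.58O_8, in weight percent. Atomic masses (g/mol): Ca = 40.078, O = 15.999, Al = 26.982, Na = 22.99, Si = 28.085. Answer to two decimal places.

26.92 wt%

Molar mass of Na_0.58Ca_0.42Al_1.42Si_2.58O_8 = 0.58*22.99 + 0.42*40.078 + 1.42*26.982 + 2.58*28.085 + 8*15.999 = 268.933 g/mol.
Each formula unit contains 1.42 Al, equivalent to 1.42/2 = 0.7100 mol Al2O3.
M(Al2O3) = 2×26.982 + 3×15.999 = 101.961 g/mol.
Mass of Al2O3 per formula unit = 0.7100 × 101.961 = 72.392 g.
Al2O3 wt% = 72.392 / 268.933 × 100 = 26.92%.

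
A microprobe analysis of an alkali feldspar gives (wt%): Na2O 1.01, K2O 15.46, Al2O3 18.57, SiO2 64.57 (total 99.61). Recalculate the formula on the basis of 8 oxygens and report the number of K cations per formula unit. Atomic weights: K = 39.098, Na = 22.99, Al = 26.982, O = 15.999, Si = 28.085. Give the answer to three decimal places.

0.913 K apfu

Na2O (M=61.979): mol = 0.01630; Na = 0.03260, O = 0.01630.
K2O (M=94.195): mol = 0.16413; K = 0.32826, O = 0.16413.
Al2O3 (M=101.961): mol = 0.18213; Al = 0.36426, O = 0.54639.
SiO2 (M=60.083): mol = 1.07468; Si = 1.07468, O = 2.14936.
ΣO = 2.87618; factor = 8/ΣO = 2.78147.
K apfu = 0.32826 × 2.78147 = 0.913.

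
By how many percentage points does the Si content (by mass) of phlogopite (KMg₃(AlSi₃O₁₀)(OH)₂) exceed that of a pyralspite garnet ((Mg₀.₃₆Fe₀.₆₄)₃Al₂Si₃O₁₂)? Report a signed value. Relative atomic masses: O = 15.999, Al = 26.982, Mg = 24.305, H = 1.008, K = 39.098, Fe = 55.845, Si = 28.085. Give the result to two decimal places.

2.02 percentage points

Si in KMg₃(AlSi₃O₁₀)(OH)₂: molar mass 417.254 g/mol; 3×28.085 = 84.255 g → 20.19 wt%.
Si in (Mg₀.₃₆Fe₀.₆₄)₃Al₂Si₃O₁₂: molar mass 463.679 g/mol; 3×28.085 = 84.255 g → 18.17 wt%.
Difference = 20.19 − 18.17 = 2.02 percentage points.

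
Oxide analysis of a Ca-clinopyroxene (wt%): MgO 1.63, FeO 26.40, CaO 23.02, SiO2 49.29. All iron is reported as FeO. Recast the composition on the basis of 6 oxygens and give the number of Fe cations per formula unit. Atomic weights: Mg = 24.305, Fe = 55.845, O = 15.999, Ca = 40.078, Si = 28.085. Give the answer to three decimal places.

1.63 wt% MgO ÷ 40.304 g/mol = 0.04044 mol, giving 0.04044 Mg and 0.04044 O.
26.40 wt% FeO ÷ 71.844 g/mol = 0.36746 mol, giving 0.36746 Fe and 0.36746 O.
23.02 wt% CaO ÷ 56.077 g/mol = 0.41051 mol, giving 0.41051 Ca and 0.41051 O.
49.29 wt% SiO2 ÷ 60.083 g/mol = 0.82037 mol, giving 0.82037 Si and 1.64074 O.
Oxygen sums to 2.45915; scaling by 6/2.45915 = 2.43987 puts the formula on 6 O.
Fe: 0.36746 × 2.43987 = 0.897 atoms per formula unit.

0.897 Fe apfu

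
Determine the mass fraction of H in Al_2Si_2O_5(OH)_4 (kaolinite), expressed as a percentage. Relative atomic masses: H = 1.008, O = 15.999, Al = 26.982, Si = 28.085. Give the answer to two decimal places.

1.56 weight percent

M(Al_2Si_2O_5(OH)_4) = 258.157 g/mol.
H contributes 4 × 1.008 = 4.032 g per mole.
4.032/258.157 = 0.0156 → 1.56%.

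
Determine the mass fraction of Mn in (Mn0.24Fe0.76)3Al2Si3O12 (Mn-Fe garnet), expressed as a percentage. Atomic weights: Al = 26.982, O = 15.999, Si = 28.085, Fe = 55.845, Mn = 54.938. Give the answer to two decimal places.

7.96 wt%

Formula mass = 0.72·54.938 + 2.28·55.845 + 2·26.982 + 3·28.085 + 12·15.999 = 497.089 g/mol, of which 39.555 g is Mn.
So Mn makes up 39.555/497.089 = 0.0796 of the mass, i.e. 7.96%.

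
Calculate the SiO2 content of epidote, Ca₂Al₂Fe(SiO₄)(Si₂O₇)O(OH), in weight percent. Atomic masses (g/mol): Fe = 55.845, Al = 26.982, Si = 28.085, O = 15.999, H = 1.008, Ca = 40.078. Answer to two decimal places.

37.30 wt%

Molar mass of Ca₂Al₂Fe(SiO₄)(Si₂O₇)O(OH) = 2*40.078 + 2*26.982 + 1*55.845 + 3*28.085 + 13*15.999 + 1*1.008 = 483.215 g/mol.
Each formula unit contains 3 Si, equivalent to 3/1 = 3.0000 mol SiO2.
M(SiO2) = 1×28.085 + 2×15.999 = 60.083 g/mol.
Mass of SiO2 per formula unit = 3.0000 × 60.083 = 180.249 g.
SiO2 wt% = 180.249 / 483.215 × 100 = 37.30%.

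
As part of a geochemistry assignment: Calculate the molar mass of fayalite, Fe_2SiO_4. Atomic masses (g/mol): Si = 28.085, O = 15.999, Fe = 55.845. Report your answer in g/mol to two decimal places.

Fe: 2 × 55.845 = 111.6900
Si: 1 × 28.085 = 28.0850
O: 4 × 15.999 = 63.9960
Summing the contributions gives the formula mass.

203.77 g/mol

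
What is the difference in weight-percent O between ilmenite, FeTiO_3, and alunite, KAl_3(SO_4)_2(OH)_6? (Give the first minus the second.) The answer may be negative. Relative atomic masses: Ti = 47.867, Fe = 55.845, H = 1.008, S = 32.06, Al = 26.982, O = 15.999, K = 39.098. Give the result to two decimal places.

-22.44 percentage points

M(FeTiO_3) = 151.709 g/mol, so wt% O = 47.997/151.709 × 100 = 31.64%.
M(KAl_3(SO_4)_2(OH)_6) = 414.198 g/mol, so wt% O = 223.986/414.198 × 100 = 54.08%.
31.64 − 54.08 = -22.44 pp.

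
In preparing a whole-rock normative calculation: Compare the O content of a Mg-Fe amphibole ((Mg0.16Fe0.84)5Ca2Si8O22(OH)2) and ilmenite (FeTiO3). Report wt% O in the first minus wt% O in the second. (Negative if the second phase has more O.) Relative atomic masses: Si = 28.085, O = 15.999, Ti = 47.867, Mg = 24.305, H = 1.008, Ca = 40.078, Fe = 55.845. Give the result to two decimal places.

9.00 percentage points

First mineral: 383.976 g O in 944.821 g formula = 40.64 wt% O.
Second mineral: 47.997 g O in 151.709 g formula = 31.64 wt% O.
40.64% − 31.64% gives a difference of 9.00 percentage points.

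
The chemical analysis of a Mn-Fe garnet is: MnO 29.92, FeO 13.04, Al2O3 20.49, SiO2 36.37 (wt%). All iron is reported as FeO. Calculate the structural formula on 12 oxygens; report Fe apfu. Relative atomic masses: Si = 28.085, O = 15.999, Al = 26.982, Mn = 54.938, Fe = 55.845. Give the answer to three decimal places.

29.92 wt% MnO ÷ 70.937 g/mol = 0.42178 mol, giving 0.42178 Mn and 0.42178 O.
13.04 wt% FeO ÷ 71.844 g/mol = 0.18150 mol, giving 0.18150 Fe and 0.18150 O.
20.49 wt% Al2O3 ÷ 101.961 g/mol = 0.20096 mol, giving 0.40192 Al and 0.60288 O.
36.37 wt% SiO2 ÷ 60.083 g/mol = 0.60533 mol, giving 0.60533 Si and 1.21066 O.
Oxygen sums to 2.41682; scaling by 12/2.41682 = 4.96520 puts the formula on 12 O.
Fe: 0.18150 × 4.96520 = 0.901 atoms per formula unit.

0.901 Fe apfu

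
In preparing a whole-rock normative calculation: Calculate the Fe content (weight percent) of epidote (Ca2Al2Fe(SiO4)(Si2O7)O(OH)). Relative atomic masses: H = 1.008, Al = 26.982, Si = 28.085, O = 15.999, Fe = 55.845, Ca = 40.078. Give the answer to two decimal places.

Molar mass of Ca2Al2Fe(SiO4)(Si2O7)O(OH): 2·40.078 + 2·26.982 + 1·55.845 + 3·28.085 + 13·15.999 + 1·1.008 = 483.215 g/mol.
Mass of Fe per formula unit: 1 × 55.845 = 55.845 g.
Weight fraction Fe = 55.845 / 483.215 = 0.1156.

11.56 weight percent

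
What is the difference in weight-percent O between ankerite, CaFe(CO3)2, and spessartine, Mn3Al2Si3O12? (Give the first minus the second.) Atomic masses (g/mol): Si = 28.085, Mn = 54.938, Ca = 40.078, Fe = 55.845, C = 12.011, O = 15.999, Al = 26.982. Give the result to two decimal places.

5.67 percentage points

M(CaFe(CO3)2) = 215.939 g/mol, so wt% O = 95.994/215.939 × 100 = 44.45%.
M(Mn3Al2Si3O12) = 495.021 g/mol, so wt% O = 191.988/495.021 × 100 = 38.78%.
44.45 − 38.78 = 5.67 pp.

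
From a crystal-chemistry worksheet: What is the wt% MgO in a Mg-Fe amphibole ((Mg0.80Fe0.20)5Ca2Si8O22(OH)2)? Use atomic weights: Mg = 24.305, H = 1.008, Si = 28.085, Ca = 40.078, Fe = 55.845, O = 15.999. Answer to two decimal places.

Molar mass of (Mg0.80Fe0.20)5Ca2Si8O22(OH)2 = 4×24.305 + 1×55.845 + 2×40.078 + 8×28.085 + 24×15.999 + 2×1.008 = 843.893 g/mol.
Each formula unit contains 4 Mg, equivalent to 4/1 = 4.0000 mol MgO.
M(MgO) = 1×24.305 + 1×15.999 = 40.304 g/mol.
Mass of MgO per formula unit = 4.0000 × 40.304 = 161.216 g.
MgO wt% = 161.216 / 843.893 × 100 = 19.10%.

19.10 wt%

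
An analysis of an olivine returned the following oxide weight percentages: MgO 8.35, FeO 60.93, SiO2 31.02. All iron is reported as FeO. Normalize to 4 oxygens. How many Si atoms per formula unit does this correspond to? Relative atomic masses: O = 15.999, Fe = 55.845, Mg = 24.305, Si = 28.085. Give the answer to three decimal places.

8.35 wt% MgO ÷ 40.304 g/mol = 0.20718 mol, giving 0.20718 Mg and 0.20718 O.
60.93 wt% FeO ÷ 71.844 g/mol = 0.84809 mol, giving 0.84809 Fe and 0.84809 O.
31.02 wt% SiO2 ÷ 60.083 g/mol = 0.51629 mol, giving 0.51629 Si and 1.03258 O.
Oxygen sums to 2.08785; scaling by 4/2.08785 = 1.91585 puts the formula on 4 O.
Si: 0.51629 × 1.91585 = 0.989 atoms per formula unit.

0.989 Si apfu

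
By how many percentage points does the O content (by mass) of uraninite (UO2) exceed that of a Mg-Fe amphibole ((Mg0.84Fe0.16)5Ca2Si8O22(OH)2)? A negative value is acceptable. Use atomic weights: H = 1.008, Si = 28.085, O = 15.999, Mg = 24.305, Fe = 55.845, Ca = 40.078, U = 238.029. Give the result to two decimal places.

-33.99 percentage points

O in UO2: molar mass 270.027 g/mol; 2×15.999 = 31.998 g → 11.85 wt%.
O in (Mg0.84Fe0.16)5Ca2Si8O22(OH)2: molar mass 837.585 g/mol; 24×15.999 = 383.976 g → 45.84 wt%.
Difference = 11.85 − 45.84 = -33.99 percentage points.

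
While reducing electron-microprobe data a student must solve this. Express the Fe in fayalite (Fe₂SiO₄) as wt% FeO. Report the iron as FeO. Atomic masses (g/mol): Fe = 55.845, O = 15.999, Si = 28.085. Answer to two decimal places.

70.51 wt%

Formula mass = 203.771 g/mol.
2 Fe → 2.0000 mol FeO per formula unit; M(FeO) = 71.844, so FeO mass = 143.688 g.
143.688/203.771 × 100 = 70.51 wt%.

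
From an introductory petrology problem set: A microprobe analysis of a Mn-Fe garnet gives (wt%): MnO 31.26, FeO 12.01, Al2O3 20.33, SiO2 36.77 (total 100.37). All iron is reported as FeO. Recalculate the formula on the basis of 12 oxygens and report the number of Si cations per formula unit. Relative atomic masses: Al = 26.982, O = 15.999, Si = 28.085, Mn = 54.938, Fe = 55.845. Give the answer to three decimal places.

MnO (M=70.937): mol = 0.44067; Mn = 0.44067, O = 0.44067.
FeO (M=71.844): mol = 0.16717; Fe = 0.16717, O = 0.16717.
Al2O3 (M=101.961): mol = 0.19939; Al = 0.39878, O = 0.59817.
SiO2 (M=60.083): mol = 0.61199; Si = 0.61199, O = 1.22398.
ΣO = 2.42999; factor = 12/ΣO = 4.93829.
Si apfu = 0.61199 × 4.93829 = 3.022.

3.022 Si apfu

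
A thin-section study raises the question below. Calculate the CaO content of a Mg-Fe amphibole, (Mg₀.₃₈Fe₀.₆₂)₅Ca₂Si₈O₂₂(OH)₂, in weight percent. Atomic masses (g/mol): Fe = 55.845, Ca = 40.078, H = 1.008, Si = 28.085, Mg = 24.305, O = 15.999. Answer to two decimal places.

M((Mg₀.₃₈Fe₀.₆₂)₅Ca₂Si₈O₂₂(OH)₂) = 910.127 g/mol; M(CaO) = 56.077 g/mol.
Moles CaO per formula unit = 2 Ca ÷ 1 = 2.0000.
CaO fraction = (2.0000 × 56.077) / 910.127 = 112.154/910.127 = 0.1232.

12.32 wt%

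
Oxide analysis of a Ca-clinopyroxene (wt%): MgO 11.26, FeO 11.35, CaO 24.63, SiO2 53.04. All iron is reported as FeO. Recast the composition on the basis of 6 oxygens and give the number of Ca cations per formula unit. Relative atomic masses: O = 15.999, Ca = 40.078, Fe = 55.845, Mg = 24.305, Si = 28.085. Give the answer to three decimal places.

MgO: 11.26/40.304 = 0.27938 mol → 0.27938 mol Mg, 0.27938 mol O.
FeO: 11.35/71.844 = 0.15798 mol → 0.15798 mol Fe, 0.15798 mol O.
CaO: 24.63/56.077 = 0.43922 mol → 0.43922 mol Ca, 0.43922 mol O.
SiO2: 53.04/60.083 = 0.88278 mol → 0.88278 mol Si, 1.76556 mol O.
Total oxygen = 2.64214 mol. Normalization factor = 6/2.64214 = 2.27089.
Ca per 6 O = 0.43922 × 2.27089 = 0.997.

0.997 Ca apfu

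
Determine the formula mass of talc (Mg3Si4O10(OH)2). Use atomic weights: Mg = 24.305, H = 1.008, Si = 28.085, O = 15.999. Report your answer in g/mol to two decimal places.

379.26 g/mol

Mg: 3 × 24.305 = 72.9150
Si: 4 × 28.085 = 112.3400
O: 12 × 15.999 = 191.9880
H: 2 × 1.008 = 2.0160
Summing the contributions gives the formula mass.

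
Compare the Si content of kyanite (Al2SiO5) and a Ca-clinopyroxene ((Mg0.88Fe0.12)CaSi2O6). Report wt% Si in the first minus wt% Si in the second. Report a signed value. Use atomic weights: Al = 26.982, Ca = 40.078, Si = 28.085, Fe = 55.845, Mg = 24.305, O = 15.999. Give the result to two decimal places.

-8.16 percentage points

First mineral: 28.085 g Si in 162.044 g formula = 17.33 wt% Si.
Second mineral: 56.170 g Si in 220.332 g formula = 25.49 wt% Si.
17.33% − 25.49% gives a difference of -8.16 percentage points.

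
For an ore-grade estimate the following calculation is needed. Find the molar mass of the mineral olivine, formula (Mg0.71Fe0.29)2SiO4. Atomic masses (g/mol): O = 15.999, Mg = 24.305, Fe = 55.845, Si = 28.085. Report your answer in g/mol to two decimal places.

M = 1.42·24.305 + 0.58·55.845 + 1·28.085 + 4·15.999

158.98 g/mol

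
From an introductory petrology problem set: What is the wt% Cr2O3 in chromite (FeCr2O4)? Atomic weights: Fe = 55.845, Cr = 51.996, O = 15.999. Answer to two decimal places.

67.90 wt%

Formula mass = 223.833 g/mol.
2 Cr → 1.0000 mol Cr2O3 per formula unit; M(Cr2O3) = 151.989, so Cr2O3 mass = 151.989 g.
151.989/223.833 × 100 = 67.90 wt%.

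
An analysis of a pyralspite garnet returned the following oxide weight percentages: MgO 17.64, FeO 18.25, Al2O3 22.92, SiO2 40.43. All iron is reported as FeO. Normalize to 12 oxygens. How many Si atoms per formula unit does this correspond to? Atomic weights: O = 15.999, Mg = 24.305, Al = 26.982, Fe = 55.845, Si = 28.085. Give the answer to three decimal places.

17.64 wt% MgO ÷ 40.304 g/mol = 0.43767 mol, giving 0.43767 Mg and 0.43767 O.
18.25 wt% FeO ÷ 71.844 g/mol = 0.25402 mol, giving 0.25402 Fe and 0.25402 O.
22.92 wt% Al2O3 ÷ 101.961 g/mol = 0.22479 mol, giving 0.44958 Al and 0.67437 O.
40.43 wt% SiO2 ÷ 60.083 g/mol = 0.67290 mol, giving 0.67290 Si and 1.34580 O.
Oxygen sums to 2.71186; scaling by 12/2.71186 = 4.42501 puts the formula on 12 O.
Si: 0.67290 × 4.42501 = 2.978 atoms per formula unit.

2.978 Si apfu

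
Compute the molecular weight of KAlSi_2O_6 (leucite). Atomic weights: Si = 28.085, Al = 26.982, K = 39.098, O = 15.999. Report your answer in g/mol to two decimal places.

218.24 g/mol

K: 1 × 39.098 = 39.0980
Al: 1 × 26.982 = 26.9820
Si: 2 × 28.085 = 56.1700
O: 6 × 15.999 = 95.9940
Summing the contributions gives the formula mass.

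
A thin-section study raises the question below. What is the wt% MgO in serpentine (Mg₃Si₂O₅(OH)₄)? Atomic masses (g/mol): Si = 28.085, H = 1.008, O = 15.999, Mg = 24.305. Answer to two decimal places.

Molar mass of Mg₃Si₂O₅(OH)₄ = 3*24.305 + 2*28.085 + 9*15.999 + 4*1.008 = 277.108 g/mol.
Each formula unit contains 3 Mg, equivalent to 3/1 = 3.0000 mol MgO.
M(MgO) = 1×24.305 + 1×15.999 = 40.304 g/mol.
Mass of MgO per formula unit = 3.0000 × 40.304 = 120.912 g.
MgO wt% = 120.912 / 277.108 × 100 = 43.63%.

43.63 wt%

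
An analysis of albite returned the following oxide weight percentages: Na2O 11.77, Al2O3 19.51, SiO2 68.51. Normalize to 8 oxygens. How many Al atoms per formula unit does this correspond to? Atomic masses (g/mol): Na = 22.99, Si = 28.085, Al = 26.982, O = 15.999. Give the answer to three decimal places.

1.006 Al apfu

Na2O (M=61.979): mol = 0.18990; Na = 0.37980, O = 0.18990.
Al2O3 (M=101.961): mol = 0.19135; Al = 0.38270, O = 0.57405.
SiO2 (M=60.083): mol = 1.14026; Si = 1.14026, O = 2.28052.
ΣO = 3.04447; factor = 8/ΣO = 2.62772.
Al apfu = 0.38270 × 2.62772 = 1.006.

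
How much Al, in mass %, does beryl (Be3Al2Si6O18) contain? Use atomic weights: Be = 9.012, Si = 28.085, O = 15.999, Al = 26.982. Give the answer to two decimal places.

Formula mass = 3*9.012 + 2*26.982 + 6*28.085 + 18*15.999 = 537.492 g/mol, of which 53.964 g is Al.
So Al makes up 53.964/537.492 = 0.1004 of the mass, i.e. 10.04%.

10.04 mass %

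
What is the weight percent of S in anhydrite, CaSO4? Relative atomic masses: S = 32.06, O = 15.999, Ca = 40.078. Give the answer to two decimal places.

23.55 wt%

Molar mass of CaSO4: 1×40.078 + 1×32.06 + 4×15.999 = 136.134 g/mol.
Mass of S per formula unit: 1 × 32.06 = 32.060 g.
Weight fraction S = 32.060 / 136.134 = 0.2355.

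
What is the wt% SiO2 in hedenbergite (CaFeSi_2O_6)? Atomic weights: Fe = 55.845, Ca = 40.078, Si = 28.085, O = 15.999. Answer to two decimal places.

Molar mass of CaFeSi_2O_6 = 1·40.078 + 1·55.845 + 2·28.085 + 6·15.999 = 248.087 g/mol.
Each formula unit contains 2 Si, equivalent to 2/1 = 2.0000 mol SiO2.
M(SiO2) = 1×28.085 + 2×15.999 = 60.083 g/mol.
Mass of SiO2 per formula unit = 2.0000 × 60.083 = 120.166 g.
SiO2 wt% = 120.166 / 248.087 × 100 = 48.44%.

48.44 wt%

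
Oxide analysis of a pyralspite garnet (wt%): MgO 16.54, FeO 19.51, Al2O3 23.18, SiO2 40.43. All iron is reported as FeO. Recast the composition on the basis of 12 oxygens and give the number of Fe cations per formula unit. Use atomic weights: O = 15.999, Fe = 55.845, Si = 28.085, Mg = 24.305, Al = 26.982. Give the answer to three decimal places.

16.54 wt% MgO ÷ 40.304 g/mol = 0.41038 mol, giving 0.41038 Mg and 0.41038 O.
19.51 wt% FeO ÷ 71.844 g/mol = 0.27156 mol, giving 0.27156 Fe and 0.27156 O.
23.18 wt% Al2O3 ÷ 101.961 g/mol = 0.22734 mol, giving 0.45468 Al and 0.68202 O.
40.43 wt% SiO2 ÷ 60.083 g/mol = 0.67290 mol, giving 0.67290 Si and 1.34580 O.
Oxygen sums to 2.70976; scaling by 12/2.70976 = 4.42844 puts the formula on 12 O.
Fe: 0.27156 × 4.42844 = 1.203 atoms per formula unit.

1.203 Fe apfu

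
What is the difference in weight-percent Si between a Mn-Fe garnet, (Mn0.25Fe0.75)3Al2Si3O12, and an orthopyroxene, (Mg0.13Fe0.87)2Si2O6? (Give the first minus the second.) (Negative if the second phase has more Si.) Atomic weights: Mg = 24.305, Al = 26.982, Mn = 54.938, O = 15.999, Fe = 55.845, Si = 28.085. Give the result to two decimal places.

-5.02 percentage points

M((Mn0.25Fe0.75)3Al2Si3O12) = 497.062 g/mol, so wt% Si = 84.255/497.062 × 100 = 16.95%.
M((Mg0.13Fe0.87)2Si2O6) = 255.654 g/mol, so wt% Si = 56.170/255.654 × 100 = 21.97%.
16.95 − 21.97 = -5.02 pp.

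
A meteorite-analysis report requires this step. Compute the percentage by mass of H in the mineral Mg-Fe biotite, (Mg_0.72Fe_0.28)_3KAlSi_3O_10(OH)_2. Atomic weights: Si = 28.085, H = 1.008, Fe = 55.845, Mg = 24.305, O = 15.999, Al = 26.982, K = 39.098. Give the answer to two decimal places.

0.45 weight percent

M((Mg_0.72Fe_0.28)_3KAlSi_3O_10(OH)_2) = 443.748 g/mol.
H contributes 2 × 1.008 = 2.016 g per mole.
2.016/443.748 = 0.0045 → 0.45%.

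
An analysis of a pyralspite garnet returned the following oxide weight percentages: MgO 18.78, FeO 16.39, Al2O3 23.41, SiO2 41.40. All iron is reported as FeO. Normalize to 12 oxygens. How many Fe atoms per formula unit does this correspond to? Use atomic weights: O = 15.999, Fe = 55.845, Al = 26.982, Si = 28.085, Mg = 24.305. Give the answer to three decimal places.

MgO (M=40.304): mol = 0.46596; Mg = 0.46596, O = 0.46596.
FeO (M=71.844): mol = 0.22813; Fe = 0.22813, O = 0.22813.
Al2O3 (M=101.961): mol = 0.22960; Al = 0.45920, O = 0.68880.
SiO2 (M=60.083): mol = 0.68905; Si = 0.68905, O = 1.37810.
ΣO = 2.76099; factor = 12/ΣO = 4.34627.
Fe apfu = 0.22813 × 4.34627 = 0.992.

0.992 Fe apfu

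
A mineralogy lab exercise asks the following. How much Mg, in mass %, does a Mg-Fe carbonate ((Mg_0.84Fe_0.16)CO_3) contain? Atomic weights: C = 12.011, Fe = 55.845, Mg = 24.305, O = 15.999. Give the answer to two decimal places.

22.85 mass %

Molar mass of (Mg_0.84Fe_0.16)CO_3: 0.84·24.305 + 0.16·55.845 + 1·12.011 + 3·15.999 = 89.359 g/mol.
Mass of Mg per formula unit: 0.84 × 24.305 = 20.416 g.
Weight fraction Mg = 20.416 / 89.359 = 0.2285.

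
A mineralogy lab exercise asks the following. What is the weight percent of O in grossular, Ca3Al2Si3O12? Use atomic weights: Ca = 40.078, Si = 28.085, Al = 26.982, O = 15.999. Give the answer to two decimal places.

42.62 weight percent

M(Ca3Al2Si3O12) = 450.441 g/mol.
O contributes 12 × 15.999 = 191.988 g per mole.
191.988/450.441 = 0.4262 → 42.62%.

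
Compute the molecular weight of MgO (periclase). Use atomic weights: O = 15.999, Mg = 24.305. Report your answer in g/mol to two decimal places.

M = 1·24.305 + 1·15.999

40.30 g/mol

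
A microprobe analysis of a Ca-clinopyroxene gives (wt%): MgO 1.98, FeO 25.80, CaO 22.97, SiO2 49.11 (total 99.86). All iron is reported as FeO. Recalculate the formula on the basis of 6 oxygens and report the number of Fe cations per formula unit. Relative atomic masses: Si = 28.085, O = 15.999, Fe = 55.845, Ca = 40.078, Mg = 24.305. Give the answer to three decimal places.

MgO (M=40.304): mol = 0.04913; Mg = 0.04913, O = 0.04913.
FeO (M=71.844): mol = 0.35911; Fe = 0.35911, O = 0.35911.
CaO (M=56.077): mol = 0.40962; Ca = 0.40962, O = 0.40962.
SiO2 (M=60.083): mol = 0.81737; Si = 0.81737, O = 1.63474.
ΣO = 2.45260; factor = 6/ΣO = 2.44638.
Fe apfu = 0.35911 × 2.44638 = 0.879.

0.879 Fe apfu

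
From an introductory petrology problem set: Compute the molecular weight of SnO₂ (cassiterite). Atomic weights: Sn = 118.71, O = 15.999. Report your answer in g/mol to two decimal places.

150.71 g/mol

M = 1·118.71 + 2·15.999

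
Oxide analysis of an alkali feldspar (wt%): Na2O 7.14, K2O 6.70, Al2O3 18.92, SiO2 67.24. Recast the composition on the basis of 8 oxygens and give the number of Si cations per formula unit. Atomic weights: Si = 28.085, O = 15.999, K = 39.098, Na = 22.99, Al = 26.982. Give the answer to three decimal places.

3.003 Si apfu

Na2O: 7.14/61.979 = 0.11520 mol → 0.23040 mol Na, 0.11520 mol O.
K2O: 6.70/94.195 = 0.07113 mol → 0.14226 mol K, 0.07113 mol O.
Al2O3: 18.92/101.961 = 0.18556 mol → 0.37112 mol Al, 0.55668 mol O.
SiO2: 67.24/60.083 = 1.11912 mol → 1.11912 mol Si, 2.23824 mol O.
Total oxygen = 2.98125 mol. Normalization factor = 8/2.98125 = 2.68344.
Si per 8 O = 1.11912 × 2.68344 = 3.003.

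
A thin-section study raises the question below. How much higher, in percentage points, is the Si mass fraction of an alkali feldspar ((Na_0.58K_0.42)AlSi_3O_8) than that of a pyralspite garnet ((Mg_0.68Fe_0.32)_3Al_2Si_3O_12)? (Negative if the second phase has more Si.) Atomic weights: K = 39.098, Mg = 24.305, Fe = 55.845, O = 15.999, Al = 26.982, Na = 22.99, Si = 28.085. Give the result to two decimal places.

11.88 percentage points

Si in (Na_0.58K_0.42)AlSi_3O_8: molar mass 268.984 g/mol; 3×28.085 = 84.255 g → 31.32 wt%.
Si in (Mg_0.68Fe_0.32)_3Al_2Si_3O_12: molar mass 433.400 g/mol; 3×28.085 = 84.255 g → 19.44 wt%.
Difference = 31.32 − 19.44 = 11.88 percentage points.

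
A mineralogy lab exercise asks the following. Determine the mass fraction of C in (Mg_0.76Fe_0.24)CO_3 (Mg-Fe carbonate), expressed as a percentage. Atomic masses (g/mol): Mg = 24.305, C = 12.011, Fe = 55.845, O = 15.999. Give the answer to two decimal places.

13.07 wt%

Molar mass of (Mg_0.76Fe_0.24)CO_3: 0.76·24.305 + 0.24·55.845 + 1·12.011 + 3·15.999 = 91.883 g/mol.
Mass of C per formula unit: 1 × 12.011 = 12.011 g.
Weight fraction C = 12.011 / 91.883 = 0.1307.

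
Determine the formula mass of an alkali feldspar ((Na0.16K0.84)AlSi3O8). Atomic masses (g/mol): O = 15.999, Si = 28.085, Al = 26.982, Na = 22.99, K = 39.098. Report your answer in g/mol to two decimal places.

275.75 g/mol

Na: 0.16 × 22.99 = 3.6784
K: 0.84 × 39.098 = 32.8423
Al: 1 × 26.982 = 26.9820
Si: 3 × 28.085 = 84.2550
O: 8 × 15.999 = 127.9920
Summing the contributions gives the formula mass.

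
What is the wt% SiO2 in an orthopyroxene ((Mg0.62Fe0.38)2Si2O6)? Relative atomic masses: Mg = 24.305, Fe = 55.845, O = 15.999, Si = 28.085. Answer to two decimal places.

Molar mass of (Mg0.62Fe0.38)2Si2O6 = 1.24*24.305 + 0.76*55.845 + 2*28.085 + 6*15.999 = 224.744 g/mol.
Each formula unit contains 2 Si, equivalent to 2/1 = 2.0000 mol SiO2.
M(SiO2) = 1×28.085 + 2×15.999 = 60.083 g/mol.
Mass of SiO2 per formula unit = 2.0000 × 60.083 = 120.166 g.
SiO2 wt% = 120.166 / 224.744 × 100 = 53.47%.

53.47 wt%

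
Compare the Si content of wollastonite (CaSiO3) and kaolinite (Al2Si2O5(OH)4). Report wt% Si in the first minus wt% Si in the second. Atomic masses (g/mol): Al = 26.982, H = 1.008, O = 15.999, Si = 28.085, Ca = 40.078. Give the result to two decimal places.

2.42 percentage points

First mineral: 28.085 g Si in 116.160 g formula = 24.18 wt% Si.
Second mineral: 56.170 g Si in 258.157 g formula = 21.76 wt% Si.
24.18% − 21.76% gives a difference of 2.42 percentage points.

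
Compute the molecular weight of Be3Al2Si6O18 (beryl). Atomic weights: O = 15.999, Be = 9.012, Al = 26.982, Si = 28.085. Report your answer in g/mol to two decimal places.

537.49 g/mol

The formula mass is the sum 3*9.012 + 2*26.982 + 6*28.085 + 18*15.999.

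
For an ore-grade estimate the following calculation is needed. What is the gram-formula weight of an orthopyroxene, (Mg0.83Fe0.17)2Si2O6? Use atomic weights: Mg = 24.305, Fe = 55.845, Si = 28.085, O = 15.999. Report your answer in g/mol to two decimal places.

211.50 g/mol

M = 1.66·24.305 + 0.34·55.845 + 2·28.085 + 6·15.999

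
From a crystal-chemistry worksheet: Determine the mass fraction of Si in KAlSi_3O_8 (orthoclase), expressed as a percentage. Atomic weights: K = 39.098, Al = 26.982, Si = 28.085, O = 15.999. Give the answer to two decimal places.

30.27 mass %

M(KAlSi_3O_8) = 278.327 g/mol.
Si contributes 3 × 28.085 = 84.255 g per mole.
84.255/278.327 = 0.3027 → 30.27%.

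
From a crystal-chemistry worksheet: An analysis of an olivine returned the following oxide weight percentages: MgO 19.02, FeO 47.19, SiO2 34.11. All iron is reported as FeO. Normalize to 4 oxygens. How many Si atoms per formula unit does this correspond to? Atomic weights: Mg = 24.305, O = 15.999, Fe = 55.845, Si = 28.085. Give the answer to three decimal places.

1.003 Si apfu

MgO (M=40.304): mol = 0.47191; Mg = 0.47191, O = 0.47191.
FeO (M=71.844): mol = 0.65684; Fe = 0.65684, O = 0.65684.
SiO2 (M=60.083): mol = 0.56771; Si = 0.56771, O = 1.13542.
ΣO = 2.26417; factor = 4/ΣO = 1.76665.
Si apfu = 0.56771 × 1.76665 = 1.003.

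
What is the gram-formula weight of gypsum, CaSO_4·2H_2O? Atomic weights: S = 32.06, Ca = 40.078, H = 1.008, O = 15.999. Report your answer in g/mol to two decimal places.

172.16 g/mol

M = 1·40.078 + 1·32.06 + 6·15.999 + 4·1.008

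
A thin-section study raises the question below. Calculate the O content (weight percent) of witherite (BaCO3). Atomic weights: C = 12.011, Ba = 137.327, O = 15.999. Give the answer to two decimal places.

24.32 weight percent

Molar mass of BaCO3: 1×137.327 + 1×12.011 + 3×15.999 = 197.335 g/mol.
Mass of O per formula unit: 3 × 15.999 = 47.997 g.
Weight fraction O = 47.997 / 197.335 = 0.2432.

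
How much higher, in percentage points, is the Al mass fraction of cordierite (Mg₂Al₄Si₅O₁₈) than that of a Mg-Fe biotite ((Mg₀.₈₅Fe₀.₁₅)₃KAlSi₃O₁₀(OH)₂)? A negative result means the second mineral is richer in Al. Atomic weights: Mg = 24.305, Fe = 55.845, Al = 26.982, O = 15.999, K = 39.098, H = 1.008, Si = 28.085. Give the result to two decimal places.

12.20 percentage points

Al in Mg₂Al₄Si₅O₁₈: molar mass 584.945 g/mol; 4×26.982 = 107.928 g → 18.45 wt%.
Al in (Mg₀.₈₅Fe₀.₁₅)₃KAlSi₃O₁₀(OH)₂: molar mass 431.447 g/mol; 1×26.982 = 26.982 g → 6.25 wt%.
Difference = 18.45 − 6.25 = 12.20 percentage points.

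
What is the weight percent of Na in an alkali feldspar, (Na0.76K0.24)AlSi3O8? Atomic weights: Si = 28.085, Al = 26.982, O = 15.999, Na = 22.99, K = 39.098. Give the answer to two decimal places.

6.57 mass %

Formula mass = 0.76*22.99 + 0.24*39.098 + 1*26.982 + 3*28.085 + 8*15.999 = 266.085 g/mol, of which 17.472 g is Na.
So Na makes up 17.472/266.085 = 0.0657 of the mass, i.e. 6.57%.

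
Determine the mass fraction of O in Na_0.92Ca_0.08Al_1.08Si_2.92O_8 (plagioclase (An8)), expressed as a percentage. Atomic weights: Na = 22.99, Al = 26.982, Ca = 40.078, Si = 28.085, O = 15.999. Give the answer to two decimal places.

48.57 wt%

M(Na_0.92Ca_0.08Al_1.08Si_2.92O_8) = 263.498 g/mol.
O contributes 8 × 15.999 = 127.992 g per mole.
127.992/263.498 = 0.4857 → 48.57%.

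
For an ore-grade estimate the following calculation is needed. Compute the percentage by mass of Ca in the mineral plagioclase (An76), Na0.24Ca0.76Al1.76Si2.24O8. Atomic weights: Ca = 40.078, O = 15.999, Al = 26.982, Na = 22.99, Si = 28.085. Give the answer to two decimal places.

11.10 wt%

Formula mass = 0.24·22.99 + 0.76·40.078 + 1.76·26.982 + 2.24·28.085 + 8·15.999 = 274.368 g/mol, of which 30.459 g is Ca.
So Ca makes up 30.459/274.368 = 0.1110 of the mass, i.e. 11.10%.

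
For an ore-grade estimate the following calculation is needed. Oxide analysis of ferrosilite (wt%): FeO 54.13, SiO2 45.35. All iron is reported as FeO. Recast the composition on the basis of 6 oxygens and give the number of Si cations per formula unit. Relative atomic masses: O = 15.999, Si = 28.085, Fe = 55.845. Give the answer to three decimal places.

FeO (M=71.844): mol = 0.75344; Fe = 0.75344, O = 0.75344.
SiO2 (M=60.083): mol = 0.75479; Si = 0.75479, O = 1.50958.
ΣO = 2.26302; factor = 6/ΣO = 2.65132.
Si apfu = 0.75479 × 2.65132 = 2.001.

2.001 Si apfu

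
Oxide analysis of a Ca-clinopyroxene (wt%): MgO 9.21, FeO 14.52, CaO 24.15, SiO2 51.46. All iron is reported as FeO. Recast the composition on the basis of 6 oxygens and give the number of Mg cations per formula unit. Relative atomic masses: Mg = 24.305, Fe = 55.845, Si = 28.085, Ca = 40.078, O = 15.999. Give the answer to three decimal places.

0.533 Mg apfu

MgO: 9.21/40.304 = 0.22851 mol → 0.22851 mol Mg, 0.22851 mol O.
FeO: 14.52/71.844 = 0.20210 mol → 0.20210 mol Fe, 0.20210 mol O.
CaO: 24.15/56.077 = 0.43066 mol → 0.43066 mol Ca, 0.43066 mol O.
SiO2: 51.46/60.083 = 0.85648 mol → 0.85648 mol Si, 1.71296 mol O.
Total oxygen = 2.57423 mol. Normalization factor = 6/2.57423 = 2.33079.
Mg per 6 O = 0.22851 × 2.33079 = 0.533.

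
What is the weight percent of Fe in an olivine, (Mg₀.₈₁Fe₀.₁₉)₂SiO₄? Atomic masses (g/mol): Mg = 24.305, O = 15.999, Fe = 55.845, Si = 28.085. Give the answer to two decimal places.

13.90 wt%

Formula mass = 1.62·24.305 + 0.38·55.845 + 1·28.085 + 4·15.999 = 152.676 g/mol, of which 21.221 g is Fe.
So Fe makes up 21.221/152.676 = 0.1390 of the mass, i.e. 13.90%.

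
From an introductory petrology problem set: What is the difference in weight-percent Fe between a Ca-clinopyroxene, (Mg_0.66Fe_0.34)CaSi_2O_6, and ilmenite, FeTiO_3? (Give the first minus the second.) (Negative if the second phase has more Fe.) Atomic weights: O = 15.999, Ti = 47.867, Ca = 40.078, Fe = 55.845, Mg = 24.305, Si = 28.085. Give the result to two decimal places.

-28.46 percentage points

First mineral: 18.987 g Fe in 227.271 g formula = 8.35 wt% Fe.
Second mineral: 55.845 g Fe in 151.709 g formula = 36.81 wt% Fe.
8.35% − 36.81% gives a difference of -28.46 percentage points.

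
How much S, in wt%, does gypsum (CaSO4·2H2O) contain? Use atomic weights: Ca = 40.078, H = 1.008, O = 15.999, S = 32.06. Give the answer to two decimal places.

Formula mass = 1·40.078 + 1·32.06 + 6·15.999 + 4·1.008 = 172.164 g/mol, of which 32.060 g is S.
So S makes up 32.060/172.164 = 0.1862 of the mass, i.e. 18.62%.

18.62 wt%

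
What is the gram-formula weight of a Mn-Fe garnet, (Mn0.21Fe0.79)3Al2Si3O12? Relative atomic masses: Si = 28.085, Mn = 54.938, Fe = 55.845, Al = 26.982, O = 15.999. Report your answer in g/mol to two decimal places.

The formula mass is the sum 0.63(54.938) + 2.37(55.845) + 2(26.982) + 3(28.085) + 12(15.999).

497.17 g/mol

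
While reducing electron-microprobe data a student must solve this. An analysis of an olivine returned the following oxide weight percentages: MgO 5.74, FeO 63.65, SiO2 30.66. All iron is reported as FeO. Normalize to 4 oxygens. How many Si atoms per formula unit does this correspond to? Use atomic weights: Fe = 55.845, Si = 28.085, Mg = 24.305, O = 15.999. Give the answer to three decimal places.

MgO: 5.74/40.304 = 0.14242 mol → 0.14242 mol Mg, 0.14242 mol O.
FeO: 63.65/71.844 = 0.88595 mol → 0.88595 mol Fe, 0.88595 mol O.
SiO2: 30.66/60.083 = 0.51029 mol → 0.51029 mol Si, 1.02058 mol O.
Total oxygen = 2.04895 mol. Normalization factor = 4/2.04895 = 1.95222.
Si per 4 O = 0.51029 × 1.95222 = 0.996.

0.996 Si apfu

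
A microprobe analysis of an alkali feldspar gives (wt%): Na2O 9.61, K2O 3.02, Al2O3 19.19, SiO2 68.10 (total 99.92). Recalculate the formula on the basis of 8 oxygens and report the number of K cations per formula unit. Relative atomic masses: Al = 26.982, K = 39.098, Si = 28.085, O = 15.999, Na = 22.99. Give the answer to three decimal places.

Na2O (M=61.979): mol = 0.15505; Na = 0.31010, O = 0.15505.
K2O (M=94.195): mol = 0.03206; K = 0.06412, O = 0.03206.
Al2O3 (M=101.961): mol = 0.18821; Al = 0.37642, O = 0.56463.
SiO2 (M=60.083): mol = 1.13343; Si = 1.13343, O = 2.26686.
ΣO = 3.01860; factor = 8/ΣO = 2.65024.
K apfu = 0.06412 × 2.65024 = 0.170.

0.170 K apfu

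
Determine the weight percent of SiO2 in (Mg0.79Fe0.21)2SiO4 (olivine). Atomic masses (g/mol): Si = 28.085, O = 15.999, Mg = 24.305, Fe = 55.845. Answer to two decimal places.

39.03 wt%

Formula mass = 153.938 g/mol.
1 Si → 1.0000 mol SiO2 per formula unit; M(SiO2) = 60.083, so SiO2 mass = 60.083 g.
60.083/153.938 × 100 = 39.03 wt%.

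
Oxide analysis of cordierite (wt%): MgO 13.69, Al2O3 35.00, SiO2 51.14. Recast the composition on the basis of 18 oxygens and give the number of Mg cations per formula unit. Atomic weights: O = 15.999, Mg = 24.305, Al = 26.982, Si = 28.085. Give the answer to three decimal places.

MgO (M=40.304): mol = 0.33967; Mg = 0.33967, O = 0.33967.
Al2O3 (M=101.961): mol = 0.34327; Al = 0.68654, O = 1.02981.
SiO2 (M=60.083): mol = 0.85116; Si = 0.85116, O = 1.70232.
ΣO = 3.07180; factor = 18/ΣO = 5.85976.
Mg apfu = 0.33967 × 5.85976 = 1.990.

1.990 Mg apfu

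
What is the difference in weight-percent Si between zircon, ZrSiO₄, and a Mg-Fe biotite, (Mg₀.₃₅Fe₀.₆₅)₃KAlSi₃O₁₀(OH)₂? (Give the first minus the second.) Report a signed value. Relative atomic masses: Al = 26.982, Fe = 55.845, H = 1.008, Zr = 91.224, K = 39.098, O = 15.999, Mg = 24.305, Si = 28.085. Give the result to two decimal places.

M(ZrSiO₄) = 183.305 g/mol, so wt% Si = 28.085/183.305 × 100 = 15.32%.
M((Mg₀.₃₅Fe₀.₆₅)₃KAlSi₃O₁₀(OH)₂) = 478.757 g/mol, so wt% Si = 84.255/478.757 × 100 = 17.60%.
15.32 − 17.60 = -2.28 pp.

-2.28 percentage points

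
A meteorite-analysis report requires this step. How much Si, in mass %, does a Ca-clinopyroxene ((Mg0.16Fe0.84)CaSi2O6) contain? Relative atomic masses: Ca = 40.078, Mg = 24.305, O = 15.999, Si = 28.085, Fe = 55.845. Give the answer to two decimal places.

23.11 mass %

M((Mg0.16Fe0.84)CaSi2O6) = 243.041 g/mol.
Si contributes 2 × 28.085 = 56.170 g per mole.
56.170/243.041 = 0.2311 → 23.11%.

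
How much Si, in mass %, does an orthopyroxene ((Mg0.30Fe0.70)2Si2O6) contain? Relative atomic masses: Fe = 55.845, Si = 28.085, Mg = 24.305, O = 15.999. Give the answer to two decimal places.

22.93 mass %

M((Mg0.30Fe0.70)2Si2O6) = 244.930 g/mol.
Si contributes 2 × 28.085 = 56.170 g per mole.
56.170/244.930 = 0.2293 → 22.93%.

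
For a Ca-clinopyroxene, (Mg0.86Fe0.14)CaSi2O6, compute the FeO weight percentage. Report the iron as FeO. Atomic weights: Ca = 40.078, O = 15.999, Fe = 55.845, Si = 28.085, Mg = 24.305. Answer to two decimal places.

Molar mass of (Mg0.86Fe0.14)CaSi2O6 = 0.86×24.305 + 0.14×55.845 + 1×40.078 + 2×28.085 + 6×15.999 = 220.963 g/mol.
Each formula unit contains 0.14 Fe, equivalent to 0.14/1 = 0.1400 mol FeO.
M(FeO) = 1×55.845 + 1×15.999 = 71.844 g/mol.
Mass of FeO per formula unit = 0.1400 × 71.844 = 10.058 g.
FeO wt% = 10.058 / 220.963 × 100 = 4.55%.

4.55 wt%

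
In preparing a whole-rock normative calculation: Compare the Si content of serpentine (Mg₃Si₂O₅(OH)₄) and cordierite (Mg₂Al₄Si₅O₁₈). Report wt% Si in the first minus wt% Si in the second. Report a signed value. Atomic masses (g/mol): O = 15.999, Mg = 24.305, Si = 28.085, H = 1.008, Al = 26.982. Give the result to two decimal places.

M(Mg₃Si₂O₅(OH)₄) = 277.108 g/mol, so wt% Si = 56.170/277.108 × 100 = 20.27%.
M(Mg₂Al₄Si₅O₁₈) = 584.945 g/mol, so wt% Si = 140.425/584.945 × 100 = 24.01%.
20.27 − 24.01 = -3.74 pp.

-3.74 percentage points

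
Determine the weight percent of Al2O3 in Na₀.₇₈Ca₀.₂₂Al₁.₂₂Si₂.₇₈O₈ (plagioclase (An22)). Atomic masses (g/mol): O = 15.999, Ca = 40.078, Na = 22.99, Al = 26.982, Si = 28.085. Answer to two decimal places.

23.41 wt%

Formula mass = 265.736 g/mol.
1.22 Al → 0.6100 mol Al2O3 per formula unit; M(Al2O3) = 101.961, so Al2O3 mass = 62.196 g.
62.196/265.736 × 100 = 23.41 wt%.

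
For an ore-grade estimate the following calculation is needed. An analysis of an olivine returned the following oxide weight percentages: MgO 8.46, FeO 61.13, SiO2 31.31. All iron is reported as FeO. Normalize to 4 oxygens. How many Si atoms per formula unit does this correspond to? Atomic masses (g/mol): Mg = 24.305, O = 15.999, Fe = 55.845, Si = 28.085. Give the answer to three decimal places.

0.991 Si apfu

MgO: 8.46/40.304 = 0.20990 mol → 0.20990 mol Mg, 0.20990 mol O.
FeO: 61.13/71.844 = 0.85087 mol → 0.85087 mol Fe, 0.85087 mol O.
SiO2: 31.31/60.083 = 0.52111 mol → 0.52111 mol Si, 1.04222 mol O.
Total oxygen = 2.10299 mol. Normalization factor = 4/2.10299 = 1.90205.
Si per 4 O = 0.52111 × 1.90205 = 0.991.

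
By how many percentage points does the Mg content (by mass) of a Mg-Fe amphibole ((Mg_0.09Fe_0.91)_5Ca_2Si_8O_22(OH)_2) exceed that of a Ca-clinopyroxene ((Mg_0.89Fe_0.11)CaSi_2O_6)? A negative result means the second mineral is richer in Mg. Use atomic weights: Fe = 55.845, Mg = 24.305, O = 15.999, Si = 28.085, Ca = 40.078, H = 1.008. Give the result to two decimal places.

First mineral: 10.937 g Mg in 955.860 g formula = 1.14 wt% Mg.
Second mineral: 21.631 g Mg in 220.016 g formula = 9.83 wt% Mg.
1.14% − 9.83% gives a difference of -8.69 percentage points.

-8.69 percentage points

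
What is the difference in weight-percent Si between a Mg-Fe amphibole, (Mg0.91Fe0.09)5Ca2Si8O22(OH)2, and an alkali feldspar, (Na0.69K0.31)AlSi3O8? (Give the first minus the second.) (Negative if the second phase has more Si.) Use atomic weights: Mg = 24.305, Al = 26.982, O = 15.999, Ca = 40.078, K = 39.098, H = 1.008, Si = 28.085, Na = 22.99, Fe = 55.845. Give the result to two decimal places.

-4.35 percentage points

Si in (Mg0.91Fe0.09)5Ca2Si8O22(OH)2: molar mass 826.546 g/mol; 8×28.085 = 224.680 g → 27.18 wt%.
Si in (Na0.69K0.31)AlSi3O8: molar mass 267.212 g/mol; 3×28.085 = 84.255 g → 31.53 wt%.
Difference = 27.18 − 31.53 = -4.35 percentage points.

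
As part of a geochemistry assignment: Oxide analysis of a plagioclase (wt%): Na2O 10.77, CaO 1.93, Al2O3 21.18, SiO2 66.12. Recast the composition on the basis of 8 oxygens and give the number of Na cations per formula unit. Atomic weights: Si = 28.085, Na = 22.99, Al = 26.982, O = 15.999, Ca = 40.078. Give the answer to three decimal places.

Na2O (M=61.979): mol = 0.17377; Na = 0.34754, O = 0.17377.
CaO (M=56.077): mol = 0.03442; Ca = 0.03442, O = 0.03442.
Al2O3 (M=101.961): mol = 0.20773; Al = 0.41546, O = 0.62319.
SiO2 (M=60.083): mol = 1.10048; Si = 1.10048, O = 2.20096.
ΣO = 3.03234; factor = 8/ΣO = 2.63823.
Na apfu = 0.34754 × 2.63823 = 0.917.

0.917 Na apfu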